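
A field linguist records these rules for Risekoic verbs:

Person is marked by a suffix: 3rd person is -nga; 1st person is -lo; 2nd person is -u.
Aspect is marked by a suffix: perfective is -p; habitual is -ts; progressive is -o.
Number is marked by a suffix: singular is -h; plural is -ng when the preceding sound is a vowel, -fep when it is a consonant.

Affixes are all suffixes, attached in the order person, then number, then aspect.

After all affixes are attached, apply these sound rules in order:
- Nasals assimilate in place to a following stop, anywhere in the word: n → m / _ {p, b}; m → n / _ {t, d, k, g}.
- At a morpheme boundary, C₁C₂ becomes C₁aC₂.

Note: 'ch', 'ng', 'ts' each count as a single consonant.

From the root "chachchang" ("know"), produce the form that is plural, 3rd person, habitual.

Attach person 3rd person -nga → chachchangnga.
Attach number plural -ng (after vowel 'a') → chachchangngang.
Attach aspect habitual -ts → chachchangngangts.
Nasal assimilation: no change.
Apply epenthesis: chachchangngangts → chachchangangangats.

chachchangangangats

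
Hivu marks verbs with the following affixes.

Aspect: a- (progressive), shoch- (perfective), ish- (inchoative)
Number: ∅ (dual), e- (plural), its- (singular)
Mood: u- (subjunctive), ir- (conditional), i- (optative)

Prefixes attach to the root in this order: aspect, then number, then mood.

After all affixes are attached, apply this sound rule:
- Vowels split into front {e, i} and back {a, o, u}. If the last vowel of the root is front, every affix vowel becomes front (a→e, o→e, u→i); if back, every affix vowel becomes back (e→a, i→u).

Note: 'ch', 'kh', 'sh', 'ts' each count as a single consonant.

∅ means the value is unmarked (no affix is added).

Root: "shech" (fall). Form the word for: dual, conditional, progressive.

ireshech

Attach aspect progressive a- → ashech.
number = dual: zero marking, form stays ashech.
Attach mood conditional ir- → irashech.
Apply vowel harmony: irashech → ireshech.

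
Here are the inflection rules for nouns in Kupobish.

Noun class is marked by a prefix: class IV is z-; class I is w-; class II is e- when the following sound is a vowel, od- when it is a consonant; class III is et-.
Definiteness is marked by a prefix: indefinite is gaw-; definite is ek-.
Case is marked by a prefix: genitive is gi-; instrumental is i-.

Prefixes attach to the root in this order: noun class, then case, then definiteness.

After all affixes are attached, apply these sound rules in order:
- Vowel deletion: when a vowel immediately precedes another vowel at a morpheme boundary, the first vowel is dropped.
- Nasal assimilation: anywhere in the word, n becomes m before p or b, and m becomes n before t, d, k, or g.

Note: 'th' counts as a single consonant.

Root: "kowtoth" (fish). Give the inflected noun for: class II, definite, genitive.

ekgodkowtoth

Attach noun class class II od- (before consonant 'k') → odkowtoth.
Attach case genitive gi- → giodkowtoth.
Attach definiteness definite ek- → ekgiodkowtoth.
Apply vowel deletion: ekgiodkowtoth → ekgodkowtoth.
Nasal assimilation: no change.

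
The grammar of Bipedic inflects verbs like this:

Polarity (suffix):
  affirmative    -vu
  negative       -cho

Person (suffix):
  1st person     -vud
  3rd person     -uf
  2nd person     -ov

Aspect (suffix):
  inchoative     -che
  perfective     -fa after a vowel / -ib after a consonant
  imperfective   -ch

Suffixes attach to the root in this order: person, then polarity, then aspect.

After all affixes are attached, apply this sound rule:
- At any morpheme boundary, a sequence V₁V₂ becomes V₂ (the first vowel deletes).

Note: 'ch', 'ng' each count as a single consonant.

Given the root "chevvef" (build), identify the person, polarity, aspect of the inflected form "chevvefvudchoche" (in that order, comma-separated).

Segment: chevvef-vud-cho-che.
person: -vud → 1st person.
polarity: -cho → negative.
aspect: -che → inchoative.

1st person, negative, inchoative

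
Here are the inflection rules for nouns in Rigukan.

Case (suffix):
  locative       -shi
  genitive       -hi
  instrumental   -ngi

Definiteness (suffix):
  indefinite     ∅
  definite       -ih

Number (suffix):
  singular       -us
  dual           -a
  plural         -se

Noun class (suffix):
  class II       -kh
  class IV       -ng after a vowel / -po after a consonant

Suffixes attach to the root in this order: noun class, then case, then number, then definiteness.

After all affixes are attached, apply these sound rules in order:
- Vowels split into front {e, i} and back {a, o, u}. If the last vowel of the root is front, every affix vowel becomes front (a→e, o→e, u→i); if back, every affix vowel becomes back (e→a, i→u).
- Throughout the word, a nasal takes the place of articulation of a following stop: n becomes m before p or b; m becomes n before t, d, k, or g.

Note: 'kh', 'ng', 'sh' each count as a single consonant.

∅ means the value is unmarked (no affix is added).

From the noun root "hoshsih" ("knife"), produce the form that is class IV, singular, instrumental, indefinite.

hoshsihpengiis

Attach noun class class IV -po (after consonant 'h') → hoshsihpo.
Attach case instrumental -ngi → hoshsihpongi.
Attach number singular -us → hoshsihpongius.
definiteness = indefinite: zero marking, form stays hoshsihpongius.
Apply vowel harmony: hoshsihpongius → hoshsihpengiis.
Nasal assimilation: no change.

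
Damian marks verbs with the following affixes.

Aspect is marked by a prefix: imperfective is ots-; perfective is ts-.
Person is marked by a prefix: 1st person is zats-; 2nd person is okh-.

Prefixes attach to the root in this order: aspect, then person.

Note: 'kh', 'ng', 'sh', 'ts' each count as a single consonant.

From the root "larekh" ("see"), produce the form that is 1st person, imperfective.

zatsotslarekh

Attach aspect imperfective ots- → otslarekh.
Attach person 1st person zats- → zatsotslarekh.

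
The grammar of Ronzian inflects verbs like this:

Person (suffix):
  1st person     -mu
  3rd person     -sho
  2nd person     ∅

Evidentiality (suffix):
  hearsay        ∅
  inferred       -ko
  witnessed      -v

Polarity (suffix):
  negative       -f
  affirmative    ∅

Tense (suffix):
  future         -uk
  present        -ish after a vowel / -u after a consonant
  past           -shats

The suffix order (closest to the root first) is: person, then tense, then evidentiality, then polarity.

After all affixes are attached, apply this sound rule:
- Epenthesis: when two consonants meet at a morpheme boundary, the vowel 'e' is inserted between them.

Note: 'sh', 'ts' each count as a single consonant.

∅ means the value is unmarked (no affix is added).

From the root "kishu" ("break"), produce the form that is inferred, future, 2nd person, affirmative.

person = 2nd person: zero marking, form stays kishu.
Attach tense future -uk → kishuuk.
Attach evidentiality inferred -ko → kishuukko.
polarity = affirmative: zero marking, form stays kishuukko.
Apply epenthesis: kishuukko → kishuukeko.

kishuukeko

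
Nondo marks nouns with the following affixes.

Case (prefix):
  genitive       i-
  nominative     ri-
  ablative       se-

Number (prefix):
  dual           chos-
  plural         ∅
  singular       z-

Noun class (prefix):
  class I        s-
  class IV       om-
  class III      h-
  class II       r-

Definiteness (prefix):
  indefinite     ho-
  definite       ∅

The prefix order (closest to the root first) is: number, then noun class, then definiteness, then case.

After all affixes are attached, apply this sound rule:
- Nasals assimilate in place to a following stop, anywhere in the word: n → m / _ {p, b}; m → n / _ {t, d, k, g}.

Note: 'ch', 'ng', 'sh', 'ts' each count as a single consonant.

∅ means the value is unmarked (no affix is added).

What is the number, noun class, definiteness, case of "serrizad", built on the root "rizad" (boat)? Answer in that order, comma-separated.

plural, class II, definite, ablative

Segment: se-r-rizad.
number: ∅ → plural.
noun class: r- → class II.
definiteness: ∅ → definite.
case: se- → ablative.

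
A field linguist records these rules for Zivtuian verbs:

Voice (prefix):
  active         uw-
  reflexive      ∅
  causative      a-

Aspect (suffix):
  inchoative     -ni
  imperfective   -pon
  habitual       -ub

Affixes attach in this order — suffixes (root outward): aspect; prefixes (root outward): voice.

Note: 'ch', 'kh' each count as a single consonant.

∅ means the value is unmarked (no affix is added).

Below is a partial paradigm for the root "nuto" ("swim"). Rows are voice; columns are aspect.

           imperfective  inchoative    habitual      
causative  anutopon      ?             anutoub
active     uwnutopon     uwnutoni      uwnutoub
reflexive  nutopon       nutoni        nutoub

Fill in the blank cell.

anutoni

Attach aspect inchoative -ni → nutoni.
Attach voice causative a- → anutoni.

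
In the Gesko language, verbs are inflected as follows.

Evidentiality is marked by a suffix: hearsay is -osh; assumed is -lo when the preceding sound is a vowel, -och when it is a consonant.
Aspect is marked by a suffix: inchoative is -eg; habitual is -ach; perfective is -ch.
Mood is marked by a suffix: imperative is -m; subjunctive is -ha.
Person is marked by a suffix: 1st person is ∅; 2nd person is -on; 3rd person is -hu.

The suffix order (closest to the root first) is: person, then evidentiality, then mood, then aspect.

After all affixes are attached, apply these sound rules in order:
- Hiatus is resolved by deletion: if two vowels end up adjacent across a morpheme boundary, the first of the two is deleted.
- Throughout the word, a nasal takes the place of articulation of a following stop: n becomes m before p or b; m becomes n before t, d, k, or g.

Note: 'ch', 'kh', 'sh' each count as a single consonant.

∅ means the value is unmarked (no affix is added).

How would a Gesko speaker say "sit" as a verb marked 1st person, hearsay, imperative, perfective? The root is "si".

person = 1st person: zero marking, form stays si.
Attach evidentiality hearsay -osh → siosh.
Attach mood imperative -m → sioshm.
Attach aspect perfective -ch → sioshmch.
Apply vowel deletion: sioshmch → soshmch.
Nasal assimilation: no change.

soshmch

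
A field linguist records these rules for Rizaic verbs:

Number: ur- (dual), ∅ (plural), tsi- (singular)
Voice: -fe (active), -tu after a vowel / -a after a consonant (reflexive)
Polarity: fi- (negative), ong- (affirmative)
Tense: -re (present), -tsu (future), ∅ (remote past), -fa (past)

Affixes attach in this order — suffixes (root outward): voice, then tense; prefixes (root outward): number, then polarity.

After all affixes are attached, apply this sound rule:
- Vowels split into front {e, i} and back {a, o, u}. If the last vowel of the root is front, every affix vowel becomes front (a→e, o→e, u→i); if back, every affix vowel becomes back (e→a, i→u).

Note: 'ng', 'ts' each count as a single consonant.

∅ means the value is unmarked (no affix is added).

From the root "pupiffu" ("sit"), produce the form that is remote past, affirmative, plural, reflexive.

ongpupiffutu

number = plural: zero marking, form stays pupiffu.
Attach voice reflexive -tu (after vowel 'u') → pupiffutu.
Attach polarity affirmative ong- → ongpupiffutu.
tense = remote past: zero marking, form stays ongpupiffutu.
Vowel harmony: no change.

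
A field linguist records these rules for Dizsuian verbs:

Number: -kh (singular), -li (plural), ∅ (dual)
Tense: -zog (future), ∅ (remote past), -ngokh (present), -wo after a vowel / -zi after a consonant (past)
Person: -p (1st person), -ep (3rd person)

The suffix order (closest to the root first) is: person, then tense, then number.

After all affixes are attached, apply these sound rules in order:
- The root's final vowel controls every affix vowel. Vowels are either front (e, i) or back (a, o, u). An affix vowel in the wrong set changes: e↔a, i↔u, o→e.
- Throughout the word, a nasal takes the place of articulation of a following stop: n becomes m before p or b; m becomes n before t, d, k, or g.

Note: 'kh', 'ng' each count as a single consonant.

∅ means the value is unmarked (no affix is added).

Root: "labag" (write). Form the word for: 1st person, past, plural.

labagpzulu

Attach person 1st person -p → labagp.
Attach tense past -zi (after consonant 'p') → labagpzi.
Attach number plural -li → labagpzili.
Apply vowel harmony: labagpzili → labagpzulu.
Nasal assimilation: no change.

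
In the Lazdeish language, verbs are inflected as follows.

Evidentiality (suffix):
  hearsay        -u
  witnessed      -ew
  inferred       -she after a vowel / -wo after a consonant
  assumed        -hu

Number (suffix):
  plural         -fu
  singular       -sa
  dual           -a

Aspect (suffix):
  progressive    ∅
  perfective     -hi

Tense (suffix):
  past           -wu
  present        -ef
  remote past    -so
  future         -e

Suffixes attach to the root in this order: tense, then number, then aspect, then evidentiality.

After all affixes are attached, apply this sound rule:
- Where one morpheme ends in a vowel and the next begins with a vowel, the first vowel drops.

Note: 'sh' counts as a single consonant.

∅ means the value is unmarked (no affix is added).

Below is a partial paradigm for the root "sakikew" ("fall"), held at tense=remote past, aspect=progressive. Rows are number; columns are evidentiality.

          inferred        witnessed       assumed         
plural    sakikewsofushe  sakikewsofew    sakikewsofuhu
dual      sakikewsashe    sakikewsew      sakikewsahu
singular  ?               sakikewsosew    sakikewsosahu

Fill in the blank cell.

Attach tense remote past -so → sakikewso.
Attach number singular -sa → sakikewsosa.
aspect = progressive: zero marking, form stays sakikewsosa.
Attach evidentiality inferred -she (after vowel 'a') → sakikewsosashe.
Vowel deletion: no change.

sakikewsosashe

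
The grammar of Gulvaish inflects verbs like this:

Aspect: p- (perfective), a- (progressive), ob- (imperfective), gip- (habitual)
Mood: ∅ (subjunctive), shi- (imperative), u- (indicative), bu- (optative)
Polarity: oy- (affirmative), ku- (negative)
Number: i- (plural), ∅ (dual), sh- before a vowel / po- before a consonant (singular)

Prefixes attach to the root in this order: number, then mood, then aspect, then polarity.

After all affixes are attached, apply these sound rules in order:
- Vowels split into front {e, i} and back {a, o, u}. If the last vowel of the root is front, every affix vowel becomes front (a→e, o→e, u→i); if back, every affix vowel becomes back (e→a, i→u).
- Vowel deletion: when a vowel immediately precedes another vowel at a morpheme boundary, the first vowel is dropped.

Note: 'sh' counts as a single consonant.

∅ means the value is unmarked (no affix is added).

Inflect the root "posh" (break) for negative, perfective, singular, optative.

Attach number singular po- (before consonant 'p') → poposh.
Attach mood optative bu- → bupoposh.
Attach aspect perfective p- → pbupoposh.
Attach polarity negative ku- → kupbupoposh.
Vowel harmony: no change.
Vowel deletion: no change.

kupbupoposh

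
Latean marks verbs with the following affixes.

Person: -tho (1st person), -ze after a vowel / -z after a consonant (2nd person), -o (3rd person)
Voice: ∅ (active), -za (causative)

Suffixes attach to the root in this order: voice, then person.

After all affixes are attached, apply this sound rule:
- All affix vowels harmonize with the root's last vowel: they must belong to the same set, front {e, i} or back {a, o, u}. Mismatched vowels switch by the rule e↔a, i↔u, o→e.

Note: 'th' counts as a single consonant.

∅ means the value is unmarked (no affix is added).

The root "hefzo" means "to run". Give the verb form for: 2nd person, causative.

hefzozaza

Attach voice causative -za → hefzoza.
Attach person 2nd person -ze (after vowel 'a') → hefzozaze.
Apply vowel harmony: hefzozaze → hefzozaza.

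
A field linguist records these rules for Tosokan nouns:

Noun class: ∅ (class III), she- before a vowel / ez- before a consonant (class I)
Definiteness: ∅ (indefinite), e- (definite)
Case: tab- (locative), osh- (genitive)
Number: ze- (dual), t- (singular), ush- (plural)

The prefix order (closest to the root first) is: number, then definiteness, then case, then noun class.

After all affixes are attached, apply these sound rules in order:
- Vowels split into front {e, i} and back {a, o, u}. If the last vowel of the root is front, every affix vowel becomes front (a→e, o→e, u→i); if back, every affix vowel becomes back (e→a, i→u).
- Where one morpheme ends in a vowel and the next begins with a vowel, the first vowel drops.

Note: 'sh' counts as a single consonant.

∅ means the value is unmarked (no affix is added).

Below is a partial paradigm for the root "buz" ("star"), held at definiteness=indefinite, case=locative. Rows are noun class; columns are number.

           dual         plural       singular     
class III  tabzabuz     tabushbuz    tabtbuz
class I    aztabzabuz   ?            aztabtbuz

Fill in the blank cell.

Attach number plural ush- → ushbuz.
definiteness = indefinite: zero marking, form stays ushbuz.
Attach case locative tab- → tabushbuz.
Attach noun class class I ez- (before consonant 't') → eztabushbuz.
Apply vowel harmony: eztabushbuz → aztabushbuz.
Vowel deletion: no change.

aztabushbuz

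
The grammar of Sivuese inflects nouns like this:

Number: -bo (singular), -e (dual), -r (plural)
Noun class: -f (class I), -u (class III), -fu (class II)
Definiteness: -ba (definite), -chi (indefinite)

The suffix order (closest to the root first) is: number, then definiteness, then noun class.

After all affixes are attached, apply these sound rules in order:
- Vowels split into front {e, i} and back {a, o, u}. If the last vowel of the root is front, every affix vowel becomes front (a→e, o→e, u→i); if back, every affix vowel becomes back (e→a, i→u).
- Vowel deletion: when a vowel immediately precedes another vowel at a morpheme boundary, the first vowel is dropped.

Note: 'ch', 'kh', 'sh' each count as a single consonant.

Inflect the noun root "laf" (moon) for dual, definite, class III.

lafabu

Attach number dual -e → lafe.
Attach definiteness definite -ba → lafeba.
Attach noun class class III -u → lafebau.
Apply vowel harmony: lafebau → lafabau.
Apply vowel deletion: lafabau → lafabu.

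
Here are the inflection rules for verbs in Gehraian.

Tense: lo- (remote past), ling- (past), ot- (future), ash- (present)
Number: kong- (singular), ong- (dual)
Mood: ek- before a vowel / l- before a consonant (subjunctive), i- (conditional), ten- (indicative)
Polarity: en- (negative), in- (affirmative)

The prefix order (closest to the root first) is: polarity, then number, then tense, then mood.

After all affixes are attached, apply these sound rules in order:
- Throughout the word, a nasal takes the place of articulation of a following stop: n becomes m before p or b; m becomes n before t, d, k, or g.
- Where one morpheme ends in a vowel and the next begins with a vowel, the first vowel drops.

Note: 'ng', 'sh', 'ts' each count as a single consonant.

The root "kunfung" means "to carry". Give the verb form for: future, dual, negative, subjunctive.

ekotongenkunfung

Attach polarity negative en- → enkunfung.
Attach number dual ong- → ongenkunfung.
Attach tense future ot- → otongenkunfung.
Attach mood subjunctive ek- (before vowel 'o') → ekotongenkunfung.
Nasal assimilation: no change.
Vowel deletion: no change.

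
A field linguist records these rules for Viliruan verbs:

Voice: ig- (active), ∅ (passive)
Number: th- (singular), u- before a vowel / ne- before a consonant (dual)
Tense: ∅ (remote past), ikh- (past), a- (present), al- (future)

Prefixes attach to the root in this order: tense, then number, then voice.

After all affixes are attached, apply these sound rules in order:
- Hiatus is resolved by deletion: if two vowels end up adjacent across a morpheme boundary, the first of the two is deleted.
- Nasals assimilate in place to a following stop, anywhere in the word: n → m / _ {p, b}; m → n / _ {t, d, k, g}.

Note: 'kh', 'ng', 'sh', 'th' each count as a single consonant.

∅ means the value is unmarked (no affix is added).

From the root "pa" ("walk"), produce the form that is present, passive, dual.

Attach tense present a- → apa.
Attach number dual u- (before vowel 'a') → uapa.
voice = passive: zero marking, form stays uapa.
Apply vowel deletion: uapa → apa.
Nasal assimilation: no change.

apa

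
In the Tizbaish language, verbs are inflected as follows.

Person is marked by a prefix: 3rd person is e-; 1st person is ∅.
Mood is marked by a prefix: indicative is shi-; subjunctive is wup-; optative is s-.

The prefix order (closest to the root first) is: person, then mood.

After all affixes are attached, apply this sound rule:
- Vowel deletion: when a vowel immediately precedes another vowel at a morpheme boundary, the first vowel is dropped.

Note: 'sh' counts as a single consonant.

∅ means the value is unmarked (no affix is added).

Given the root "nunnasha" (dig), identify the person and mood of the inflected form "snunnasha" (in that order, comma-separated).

Segment: s-nunnasha.
person: ∅ → 1st person.
mood: s- → optative.

1st person, optative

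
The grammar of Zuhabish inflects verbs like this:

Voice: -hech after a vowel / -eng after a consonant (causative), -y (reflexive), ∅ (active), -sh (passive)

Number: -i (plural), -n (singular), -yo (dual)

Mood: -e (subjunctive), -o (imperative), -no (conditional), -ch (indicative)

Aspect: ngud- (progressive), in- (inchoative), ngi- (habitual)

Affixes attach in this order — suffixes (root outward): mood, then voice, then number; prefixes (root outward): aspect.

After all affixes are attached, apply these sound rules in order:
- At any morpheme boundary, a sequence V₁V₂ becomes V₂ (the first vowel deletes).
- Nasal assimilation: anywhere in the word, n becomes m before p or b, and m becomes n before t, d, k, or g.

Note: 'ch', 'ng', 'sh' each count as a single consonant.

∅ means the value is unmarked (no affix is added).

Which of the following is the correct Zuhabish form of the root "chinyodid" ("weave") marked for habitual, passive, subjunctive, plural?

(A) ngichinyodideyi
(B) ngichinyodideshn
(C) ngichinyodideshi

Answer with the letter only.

C

Attach mood subjunctive -e → chinyodide.
Attach voice passive -sh → chinyodidesh.
Attach aspect habitual ngi- → ngichinyodidesh.
Attach number plural -i → ngichinyodideshi.
Vowel deletion: no change.
Nasal assimilation: no change.
So the correct form is ngichinyodideshi, option (C).
(B) ngichinyodideshn is wrong: it uses singular instead of plural for number.
(A) ngichinyodideyi is wrong: it uses reflexive instead of passive for voice.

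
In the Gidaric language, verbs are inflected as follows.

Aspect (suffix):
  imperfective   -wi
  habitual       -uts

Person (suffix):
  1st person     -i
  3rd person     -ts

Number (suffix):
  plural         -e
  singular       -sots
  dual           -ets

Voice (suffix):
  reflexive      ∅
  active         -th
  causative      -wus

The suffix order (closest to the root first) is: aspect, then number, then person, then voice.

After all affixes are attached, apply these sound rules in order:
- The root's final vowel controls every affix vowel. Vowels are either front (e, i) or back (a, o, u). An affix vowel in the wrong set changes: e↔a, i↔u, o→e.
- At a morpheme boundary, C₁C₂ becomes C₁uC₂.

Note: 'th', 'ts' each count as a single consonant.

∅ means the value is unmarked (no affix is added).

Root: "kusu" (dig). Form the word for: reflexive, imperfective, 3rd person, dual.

Attach aspect imperfective -wi → kusuwi.
Attach number dual -ets → kusuwiets.
Attach person 3rd person -ts → kusuwietsts.
voice = reflexive: zero marking, form stays kusuwietsts.
Apply vowel harmony: kusuwietsts → kusuwuatsts.
Apply epenthesis: kusuwuatsts → kusuwuatsuts.

kusuwuatsuts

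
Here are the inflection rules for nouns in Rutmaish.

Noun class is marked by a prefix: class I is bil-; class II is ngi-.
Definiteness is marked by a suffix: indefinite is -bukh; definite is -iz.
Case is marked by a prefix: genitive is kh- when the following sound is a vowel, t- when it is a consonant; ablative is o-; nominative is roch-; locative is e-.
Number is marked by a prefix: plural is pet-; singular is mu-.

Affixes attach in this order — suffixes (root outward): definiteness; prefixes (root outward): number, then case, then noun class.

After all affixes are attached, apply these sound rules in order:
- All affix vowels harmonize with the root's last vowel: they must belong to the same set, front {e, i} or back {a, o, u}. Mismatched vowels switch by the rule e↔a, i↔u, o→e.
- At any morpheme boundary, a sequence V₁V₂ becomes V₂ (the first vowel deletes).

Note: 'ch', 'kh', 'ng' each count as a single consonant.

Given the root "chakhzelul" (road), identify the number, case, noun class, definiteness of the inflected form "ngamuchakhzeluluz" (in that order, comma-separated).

singular, locative, class II, definite

Segment: ngi-e-mu-chakhzelul-iz.
number: mu- → singular.
case: e- → locative.
noun class: ngi- → class II.
definiteness: -iz → definite.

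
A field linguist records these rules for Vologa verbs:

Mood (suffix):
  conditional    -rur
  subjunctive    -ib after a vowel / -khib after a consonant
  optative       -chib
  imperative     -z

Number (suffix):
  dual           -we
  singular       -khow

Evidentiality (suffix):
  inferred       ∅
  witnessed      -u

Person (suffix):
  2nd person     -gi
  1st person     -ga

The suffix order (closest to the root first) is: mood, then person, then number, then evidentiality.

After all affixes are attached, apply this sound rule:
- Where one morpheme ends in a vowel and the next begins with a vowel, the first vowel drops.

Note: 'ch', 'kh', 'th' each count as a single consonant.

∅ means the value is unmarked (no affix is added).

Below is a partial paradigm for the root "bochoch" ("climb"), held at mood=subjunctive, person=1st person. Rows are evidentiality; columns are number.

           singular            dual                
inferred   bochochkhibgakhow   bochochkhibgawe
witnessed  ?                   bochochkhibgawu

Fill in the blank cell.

bochochkhibgakhowu

Attach mood subjunctive -khib (after consonant 'ch') → bochochkhib.
Attach person 1st person -ga → bochochkhibga.
Attach number singular -khow → bochochkhibgakhow.
Attach evidentiality witnessed -u → bochochkhibgakhowu.
Vowel deletion: no change.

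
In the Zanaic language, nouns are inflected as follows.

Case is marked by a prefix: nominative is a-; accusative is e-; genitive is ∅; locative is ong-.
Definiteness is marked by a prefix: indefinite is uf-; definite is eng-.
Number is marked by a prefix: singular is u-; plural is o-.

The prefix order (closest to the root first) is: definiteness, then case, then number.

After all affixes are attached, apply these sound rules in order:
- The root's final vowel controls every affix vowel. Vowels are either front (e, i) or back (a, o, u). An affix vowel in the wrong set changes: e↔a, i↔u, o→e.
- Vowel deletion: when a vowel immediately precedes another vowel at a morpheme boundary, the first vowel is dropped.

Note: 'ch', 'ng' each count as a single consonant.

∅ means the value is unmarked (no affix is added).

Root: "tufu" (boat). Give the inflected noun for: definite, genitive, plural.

Attach definiteness definite eng- → engtufu.
case = genitive: zero marking, form stays engtufu.
Attach number plural o- → oengtufu.
Apply vowel harmony: oengtufu → oangtufu.
Apply vowel deletion: oangtufu → angtufu.

angtufu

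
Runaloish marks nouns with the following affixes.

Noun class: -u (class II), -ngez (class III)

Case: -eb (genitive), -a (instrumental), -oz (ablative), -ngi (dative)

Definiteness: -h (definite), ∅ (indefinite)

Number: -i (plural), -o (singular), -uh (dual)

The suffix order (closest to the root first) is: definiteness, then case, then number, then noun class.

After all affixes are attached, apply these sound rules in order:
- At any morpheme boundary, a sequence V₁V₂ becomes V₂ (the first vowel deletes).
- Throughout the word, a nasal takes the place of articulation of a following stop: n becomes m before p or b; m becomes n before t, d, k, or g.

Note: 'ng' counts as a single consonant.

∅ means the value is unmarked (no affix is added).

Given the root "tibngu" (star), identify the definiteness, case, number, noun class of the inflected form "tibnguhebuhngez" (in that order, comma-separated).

Segment: tibngu-h-eb-uh-ngez.
definiteness: -h → definite.
case: -eb → genitive.
number: -uh → dual.
noun class: -ngez → class III.

definite, genitive, dual, class III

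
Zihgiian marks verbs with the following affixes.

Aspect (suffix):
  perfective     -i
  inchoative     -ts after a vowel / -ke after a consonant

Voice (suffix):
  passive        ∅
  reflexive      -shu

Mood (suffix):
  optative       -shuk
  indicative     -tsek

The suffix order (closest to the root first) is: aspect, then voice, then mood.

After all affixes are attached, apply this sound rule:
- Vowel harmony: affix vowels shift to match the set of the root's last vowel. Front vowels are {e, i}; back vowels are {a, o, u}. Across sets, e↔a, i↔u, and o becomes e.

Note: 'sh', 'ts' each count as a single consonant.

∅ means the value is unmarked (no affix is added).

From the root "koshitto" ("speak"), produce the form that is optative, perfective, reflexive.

Attach aspect perfective -i → koshittoi.
Attach voice reflexive -shu → koshittoishu.
Attach mood optative -shuk → koshittoishushuk.
Apply vowel harmony: koshittoishushuk → koshittoushushuk.

koshittoushushuk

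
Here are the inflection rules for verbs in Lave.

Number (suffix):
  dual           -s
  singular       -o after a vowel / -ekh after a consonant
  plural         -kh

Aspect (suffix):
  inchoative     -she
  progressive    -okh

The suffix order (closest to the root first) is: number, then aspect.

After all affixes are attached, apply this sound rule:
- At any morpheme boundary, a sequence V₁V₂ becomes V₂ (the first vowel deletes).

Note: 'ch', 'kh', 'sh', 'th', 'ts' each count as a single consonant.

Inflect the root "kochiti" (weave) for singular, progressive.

Attach number singular -o (after vowel 'i') → kochitio.
Attach aspect progressive -okh → kochitiookh.
Apply vowel deletion: kochitiookh → kochitokh.

kochitokh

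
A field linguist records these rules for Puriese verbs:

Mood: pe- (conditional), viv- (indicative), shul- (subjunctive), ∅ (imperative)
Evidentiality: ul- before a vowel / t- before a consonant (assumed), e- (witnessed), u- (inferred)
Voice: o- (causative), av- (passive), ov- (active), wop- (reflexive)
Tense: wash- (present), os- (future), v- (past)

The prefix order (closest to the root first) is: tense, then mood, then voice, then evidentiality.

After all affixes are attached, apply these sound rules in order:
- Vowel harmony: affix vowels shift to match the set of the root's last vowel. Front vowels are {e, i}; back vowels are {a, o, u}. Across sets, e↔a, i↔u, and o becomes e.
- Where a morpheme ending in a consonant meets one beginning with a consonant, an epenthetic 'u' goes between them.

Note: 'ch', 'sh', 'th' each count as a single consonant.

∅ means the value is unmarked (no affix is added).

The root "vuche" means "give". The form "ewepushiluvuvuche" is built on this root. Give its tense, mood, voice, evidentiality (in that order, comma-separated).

past, subjunctive, reflexive, witnessed

Segment: e-wop-shul-v-vuche.
tense: v- → past.
mood: shul- → subjunctive.
voice: wop- → reflexive.
evidentiality: e- → witnessed.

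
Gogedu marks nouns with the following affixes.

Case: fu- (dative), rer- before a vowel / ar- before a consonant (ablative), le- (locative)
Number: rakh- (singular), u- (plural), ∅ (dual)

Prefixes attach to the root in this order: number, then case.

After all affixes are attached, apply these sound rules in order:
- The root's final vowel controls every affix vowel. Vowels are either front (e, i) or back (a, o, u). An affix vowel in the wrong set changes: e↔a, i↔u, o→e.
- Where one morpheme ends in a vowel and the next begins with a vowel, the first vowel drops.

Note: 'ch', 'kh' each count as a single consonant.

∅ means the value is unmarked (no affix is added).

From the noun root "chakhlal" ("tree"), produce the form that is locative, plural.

luchakhlal

Attach number plural u- → uchakhlal.
Attach case locative le- → leuchakhlal.
Apply vowel harmony: leuchakhlal → lauchakhlal.
Apply vowel deletion: lauchakhlal → luchakhlal.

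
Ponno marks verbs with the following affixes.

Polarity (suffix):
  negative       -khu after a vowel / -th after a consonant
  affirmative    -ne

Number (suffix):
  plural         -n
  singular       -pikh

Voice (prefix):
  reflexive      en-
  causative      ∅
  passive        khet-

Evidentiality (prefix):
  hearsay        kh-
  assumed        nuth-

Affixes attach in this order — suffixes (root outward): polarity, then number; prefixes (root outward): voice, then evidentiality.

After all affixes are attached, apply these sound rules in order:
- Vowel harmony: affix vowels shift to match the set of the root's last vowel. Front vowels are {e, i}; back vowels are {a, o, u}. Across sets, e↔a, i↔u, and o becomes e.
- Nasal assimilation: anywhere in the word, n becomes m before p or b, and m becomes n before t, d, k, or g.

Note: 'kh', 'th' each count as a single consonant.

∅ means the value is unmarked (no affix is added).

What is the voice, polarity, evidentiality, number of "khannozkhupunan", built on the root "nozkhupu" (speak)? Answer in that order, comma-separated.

reflexive, affirmative, hearsay, plural

Segment: kh-en-nozkhupu-ne-n.
voice: en- → reflexive.
polarity: -ne → affirmative.
evidentiality: kh- → hearsay.
number: -n → plural.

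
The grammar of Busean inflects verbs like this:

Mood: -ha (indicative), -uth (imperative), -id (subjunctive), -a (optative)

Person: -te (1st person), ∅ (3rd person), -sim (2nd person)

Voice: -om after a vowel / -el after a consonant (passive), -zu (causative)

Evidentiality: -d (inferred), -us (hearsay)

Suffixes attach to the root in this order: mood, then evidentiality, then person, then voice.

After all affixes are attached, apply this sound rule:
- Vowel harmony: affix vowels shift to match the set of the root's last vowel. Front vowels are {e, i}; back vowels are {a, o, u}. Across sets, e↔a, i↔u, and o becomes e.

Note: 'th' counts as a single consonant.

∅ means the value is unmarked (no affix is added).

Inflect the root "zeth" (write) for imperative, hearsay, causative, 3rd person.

Attach mood imperative -uth → zethuth.
Attach evidentiality hearsay -us → zethuthus.
person = 3rd person: zero marking, form stays zethuthus.
Attach voice causative -zu → zethuthuszu.
Apply vowel harmony: zethuthuszu → zethithiszi.

zethithiszi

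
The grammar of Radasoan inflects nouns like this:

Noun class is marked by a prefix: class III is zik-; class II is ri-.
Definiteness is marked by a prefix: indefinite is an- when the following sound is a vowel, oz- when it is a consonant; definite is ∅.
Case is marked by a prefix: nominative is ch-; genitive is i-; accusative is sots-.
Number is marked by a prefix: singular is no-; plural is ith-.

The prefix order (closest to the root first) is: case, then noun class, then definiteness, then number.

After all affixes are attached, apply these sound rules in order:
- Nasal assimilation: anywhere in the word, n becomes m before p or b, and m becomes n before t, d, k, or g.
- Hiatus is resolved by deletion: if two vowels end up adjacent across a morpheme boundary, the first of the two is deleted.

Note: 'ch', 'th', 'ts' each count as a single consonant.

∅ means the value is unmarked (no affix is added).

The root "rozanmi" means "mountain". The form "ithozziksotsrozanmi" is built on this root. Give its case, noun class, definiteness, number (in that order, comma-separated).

accusative, class III, indefinite, plural

Segment: ith-oz-zik-sots-rozanmi.
case: sots- → accusative.
noun class: zik- → class III.
definiteness: an/oz- → indefinite.
number: ith- → plural.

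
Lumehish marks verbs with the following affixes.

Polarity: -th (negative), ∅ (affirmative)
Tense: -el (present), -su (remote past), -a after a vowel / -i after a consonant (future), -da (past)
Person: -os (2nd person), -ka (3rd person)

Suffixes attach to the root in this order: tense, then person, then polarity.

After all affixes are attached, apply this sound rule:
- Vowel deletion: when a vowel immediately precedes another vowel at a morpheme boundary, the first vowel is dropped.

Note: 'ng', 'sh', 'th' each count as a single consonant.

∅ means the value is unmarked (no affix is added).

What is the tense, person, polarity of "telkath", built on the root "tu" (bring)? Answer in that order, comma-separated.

Segment: tu-el-ka-th.
tense: -el → present.
person: -ka → 3rd person.
polarity: -th → negative.

present, 3rd person, negative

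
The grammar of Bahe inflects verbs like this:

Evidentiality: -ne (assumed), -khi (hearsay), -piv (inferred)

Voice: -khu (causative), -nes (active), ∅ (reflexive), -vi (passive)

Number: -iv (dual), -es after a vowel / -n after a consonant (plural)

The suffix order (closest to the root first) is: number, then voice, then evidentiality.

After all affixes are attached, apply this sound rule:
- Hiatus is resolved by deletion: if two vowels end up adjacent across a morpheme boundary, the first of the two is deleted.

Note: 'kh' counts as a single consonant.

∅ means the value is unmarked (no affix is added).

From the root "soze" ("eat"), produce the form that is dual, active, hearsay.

Attach number dual -iv → sozeiv.
Attach voice active -nes → sozeivnes.
Attach evidentiality hearsay -khi → sozeivneskhi.
Apply vowel deletion: sozeivneskhi → sozivneskhi.

sozivneskhi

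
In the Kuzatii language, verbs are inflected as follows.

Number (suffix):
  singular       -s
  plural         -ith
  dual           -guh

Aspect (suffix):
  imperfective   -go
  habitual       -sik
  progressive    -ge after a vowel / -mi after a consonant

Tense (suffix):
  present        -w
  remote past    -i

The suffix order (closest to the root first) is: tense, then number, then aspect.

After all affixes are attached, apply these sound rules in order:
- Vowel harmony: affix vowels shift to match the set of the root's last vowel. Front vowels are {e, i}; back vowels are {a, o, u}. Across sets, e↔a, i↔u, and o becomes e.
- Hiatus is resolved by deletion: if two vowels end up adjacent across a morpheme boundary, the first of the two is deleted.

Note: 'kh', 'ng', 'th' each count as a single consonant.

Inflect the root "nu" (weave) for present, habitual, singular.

Attach tense present -w → nuw.
Attach number singular -s → nuws.
Attach aspect habitual -sik → nuwssik.
Apply vowel harmony: nuwssik → nuwssuk.
Vowel deletion: no change.

nuwssuk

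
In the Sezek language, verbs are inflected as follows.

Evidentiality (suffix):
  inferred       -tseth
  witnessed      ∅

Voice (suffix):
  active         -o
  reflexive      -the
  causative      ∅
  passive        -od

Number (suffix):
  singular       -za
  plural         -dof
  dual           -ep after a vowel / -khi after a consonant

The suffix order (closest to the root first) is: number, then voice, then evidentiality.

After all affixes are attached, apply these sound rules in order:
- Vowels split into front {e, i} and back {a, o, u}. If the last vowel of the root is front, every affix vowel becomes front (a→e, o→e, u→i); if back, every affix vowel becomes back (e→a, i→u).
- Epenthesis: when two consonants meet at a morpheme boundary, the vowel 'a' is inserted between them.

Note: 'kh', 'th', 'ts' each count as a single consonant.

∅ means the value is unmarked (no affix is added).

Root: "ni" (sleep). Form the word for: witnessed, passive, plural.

nidefed

Attach number plural -dof → nidof.
Attach voice passive -od → nidofod.
evidentiality = witnessed: zero marking, form stays nidofod.
Apply vowel harmony: nidofod → nidefed.
Epenthesis: no change.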